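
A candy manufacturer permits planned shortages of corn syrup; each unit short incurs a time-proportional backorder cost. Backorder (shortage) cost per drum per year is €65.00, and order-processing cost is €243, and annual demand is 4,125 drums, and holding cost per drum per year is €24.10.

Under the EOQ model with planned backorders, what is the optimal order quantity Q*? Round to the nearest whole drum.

338 drums

Basic EOQ = √(2·4,125·243/24.1) = 288.417
Backorder adjustment √((H+b)/b) = √((24.1+65)/65) = 1.1708
Q* = 288.417 × 1.1708 ≈ 337.68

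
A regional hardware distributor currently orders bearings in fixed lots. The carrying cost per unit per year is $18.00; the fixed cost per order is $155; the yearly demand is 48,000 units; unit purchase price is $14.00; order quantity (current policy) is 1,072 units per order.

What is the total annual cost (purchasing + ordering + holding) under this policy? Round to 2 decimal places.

Ordering: D/Q × S = 48,000/1,072 × $155 = $6,940.30
Holding:  Q/2 × H = 1,072/2 × $18 = $9,648.00
Purchase cost = D·C = 48,000 × 14 = $672,000.00
Total = $6,940.30 + $9,648.00 + $672,000.00 = $688,588.30

$688,588.30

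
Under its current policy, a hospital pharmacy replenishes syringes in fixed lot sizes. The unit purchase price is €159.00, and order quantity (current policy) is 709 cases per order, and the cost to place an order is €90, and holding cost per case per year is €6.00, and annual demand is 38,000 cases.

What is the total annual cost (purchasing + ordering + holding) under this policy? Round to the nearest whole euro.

€6,048,951

Orders/yr = 38,000/709 = 53.597; ordering cost = 53.597 × €90 = €4,823.70
Average inventory = 709/2 = 354.5; holding cost = 354.5 × €6 = €2,127.00
Purchase cost = D·C = 38,000 × 159 = €6,042,000.00
Total = €4,823.70 + €2,127.00 + €6,042,000.00 = €6,048,950.70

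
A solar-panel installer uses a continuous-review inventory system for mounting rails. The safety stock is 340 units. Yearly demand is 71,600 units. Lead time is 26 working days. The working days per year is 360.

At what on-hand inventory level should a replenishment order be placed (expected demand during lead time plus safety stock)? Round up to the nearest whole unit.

5,512 units

Daily demand d = 71,600 / 360 = 198.889 units/day
Demand during lead time = 198.889 × 26 = 5,171.11
Reorder point = 5,171.11 + 340 = 5,511.11 → round up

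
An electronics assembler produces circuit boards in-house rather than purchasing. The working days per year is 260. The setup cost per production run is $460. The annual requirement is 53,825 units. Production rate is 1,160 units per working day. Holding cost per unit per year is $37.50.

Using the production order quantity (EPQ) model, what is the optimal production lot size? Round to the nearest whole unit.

1,268 units

d = 53,825/260 = 207.0192 units/day;  effective holding cost H(1 − d/p) = 37.5·(1 − 207.0192/1160) = 30.80757
Q* = √(2DS / H_eff) = √(2·53,825·460 / 30.80757) ≈ 1,267.82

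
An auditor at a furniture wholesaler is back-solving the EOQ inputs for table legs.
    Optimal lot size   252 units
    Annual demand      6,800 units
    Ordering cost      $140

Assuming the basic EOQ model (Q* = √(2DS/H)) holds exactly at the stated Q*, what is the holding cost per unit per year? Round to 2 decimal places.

Since Q* = (2DS/H)^½, squaring gives Q*²·H = 2DS.
H = 2DS / Q² = 2 × 6,800 × 140 / 252² = 29.9824

$29.98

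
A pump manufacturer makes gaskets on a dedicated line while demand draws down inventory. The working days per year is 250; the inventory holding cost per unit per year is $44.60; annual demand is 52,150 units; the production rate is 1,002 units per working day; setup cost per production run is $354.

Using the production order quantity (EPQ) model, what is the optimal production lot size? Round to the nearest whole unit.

d = 52,150/250 = 208.6000 units/day;  effective holding cost H(1 − d/p) = 44.6·(1 − 208.6000/1002) = 35.31501
Q* = √(2DS / H_eff) = √(2·52,150·354 / 35.31501) ≈ 1,022.50

1,023 units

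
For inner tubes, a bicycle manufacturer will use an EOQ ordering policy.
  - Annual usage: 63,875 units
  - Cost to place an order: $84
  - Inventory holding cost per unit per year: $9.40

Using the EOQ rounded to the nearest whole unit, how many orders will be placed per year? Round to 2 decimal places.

Optimal lot size Q* = (2 × 63,875 × $84 / $9.4)^½ ≈ 1,068.45 → Q = 1,068
Orders per year = D/Q = 63,875 / 1,068 = 59.808

59.81 orders per year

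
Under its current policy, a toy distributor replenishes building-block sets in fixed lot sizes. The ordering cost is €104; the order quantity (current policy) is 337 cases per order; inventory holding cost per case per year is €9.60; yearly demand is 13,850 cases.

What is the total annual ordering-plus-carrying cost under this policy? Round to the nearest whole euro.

€5,892

Annual ordering cost = (D/Q)·S = (13,850/337) × 104 = €4,274.18
Annual holding cost  = (Q/2)·H = (337/2) × 9.6 = €1,617.60
Total = €4,274.18 + €1,617.60 = €5,891.78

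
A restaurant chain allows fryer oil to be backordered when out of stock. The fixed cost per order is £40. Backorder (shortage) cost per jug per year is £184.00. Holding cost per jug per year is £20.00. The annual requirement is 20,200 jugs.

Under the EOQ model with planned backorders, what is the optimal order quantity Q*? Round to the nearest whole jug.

299 jugs

Q* = √(2DS/H) · √((H + b)/b)
   = √(2 × 20,200 × 40 / 20) · √((20 + 184) / 184)
   = 284.253 × 1.0529 ≈ 299.30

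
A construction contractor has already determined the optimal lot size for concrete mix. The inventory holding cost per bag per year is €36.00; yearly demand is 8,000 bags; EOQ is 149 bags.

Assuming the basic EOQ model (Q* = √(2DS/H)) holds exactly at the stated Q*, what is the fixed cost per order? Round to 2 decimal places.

€49.95

From Q* = √(2DS/H) ⇒ Q*² = 2DS/H.
S = Q²H / (2D) = 149² × 36 / (2 × 8,000) = 49.9522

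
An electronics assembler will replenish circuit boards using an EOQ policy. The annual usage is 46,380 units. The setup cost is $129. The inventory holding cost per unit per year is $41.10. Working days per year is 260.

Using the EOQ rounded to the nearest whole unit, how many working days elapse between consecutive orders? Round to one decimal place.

3.0 days

EOQ = √(2DS/H) = √(2 × 46,380 × 129 / 41.1)
    = √(291,144.53) ≈ 539.58 → Q = 540 units
Cycle time = (working days × Q)/D = (260 × 540) / 46,380 = 3.027 days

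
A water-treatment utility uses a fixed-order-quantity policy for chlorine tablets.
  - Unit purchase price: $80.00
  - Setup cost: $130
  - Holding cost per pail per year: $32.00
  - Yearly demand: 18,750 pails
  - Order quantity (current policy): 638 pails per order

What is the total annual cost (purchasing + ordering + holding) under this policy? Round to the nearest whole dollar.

$1,514,029

Ordering: D/Q × S = 18,750/638 × $130 = $3,820.53
Holding:  Q/2 × H = 638/2 × $32 = $10,208.00
Purchase cost = D·C = 18,750 × 80 = $1,500,000.00
Total = $3,820.53 + $10,208.00 + $1,500,000.00 = $1,514,028.53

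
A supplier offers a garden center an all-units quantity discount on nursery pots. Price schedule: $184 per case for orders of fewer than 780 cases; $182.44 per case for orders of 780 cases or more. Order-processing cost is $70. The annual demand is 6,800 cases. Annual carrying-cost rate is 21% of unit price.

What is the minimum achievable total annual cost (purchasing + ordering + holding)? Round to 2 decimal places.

$1,256,144.09

H₁ = 21%×$184 = $38.6400;  H₂ = 21%×$182.44 = $38.3124
EOQ₁ = √(2×6,800×70/38.6400) = 156.96  (< 780, feasible at tier 1)
EOQ₂ = √(2×6,800×70/38.3124) = 157.63  (< 780 → use Q = 780 at tier-2 price)
TC(tier 1 (EOQ₁), Q≈157.0) = $1,257,265.09
TC(tier 2, Q≈780.0) = $1,256,144.09
Minimum at tier 2: $1,256,144.09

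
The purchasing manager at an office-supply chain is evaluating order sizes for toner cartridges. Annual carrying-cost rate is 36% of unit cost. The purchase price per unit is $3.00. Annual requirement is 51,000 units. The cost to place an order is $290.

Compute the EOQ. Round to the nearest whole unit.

5,233 units

Holding cost per unit per year: H = 36% × $3 = $1.0800
2DS/H = 2·51,000·290/1.08 = 27,388,888.89
EOQ = √27,388,888.89 ≈ 5,233.44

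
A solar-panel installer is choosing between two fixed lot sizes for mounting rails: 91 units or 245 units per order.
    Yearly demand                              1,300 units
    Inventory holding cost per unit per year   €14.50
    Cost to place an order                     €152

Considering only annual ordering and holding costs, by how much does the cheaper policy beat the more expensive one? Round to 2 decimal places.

Annual cost at Q: ordering D·S/Q plus holding Q·H/2.
TC(91) = (1,300/91)×152 + (91/2)×14.5 = €2,831.18
TC(245) = (1,300/245)×152 + (245/2)×14.5 = €2,582.78
|ΔTC| = |€2,831.18 − €2,582.78| = €248.40

€248.40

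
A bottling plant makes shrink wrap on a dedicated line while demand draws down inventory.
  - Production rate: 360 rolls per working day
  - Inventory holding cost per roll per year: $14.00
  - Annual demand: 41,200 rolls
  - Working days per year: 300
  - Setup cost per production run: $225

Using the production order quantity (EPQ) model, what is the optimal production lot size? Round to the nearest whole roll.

Daily demand d = 41,200/300 = 137.333; p = 360; 1 − d/p = 0.61852
EPQ = √(2DS / (H(1 − d/p)))
    = √(2 × 41,200 × 225 / (14 × 0.61852)) ≈ 1,463.24

1,463 rolls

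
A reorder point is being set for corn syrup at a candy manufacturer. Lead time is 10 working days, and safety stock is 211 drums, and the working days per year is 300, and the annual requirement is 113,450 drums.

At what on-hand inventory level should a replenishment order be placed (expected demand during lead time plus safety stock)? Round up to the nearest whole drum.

Daily demand d = 113,450 / 300 = 378.167 drums/day
Demand during lead time = 378.167 × 10 = 3,781.67
Reorder point = 3,781.67 + 211 = 3,992.67 → round up

3,993 drums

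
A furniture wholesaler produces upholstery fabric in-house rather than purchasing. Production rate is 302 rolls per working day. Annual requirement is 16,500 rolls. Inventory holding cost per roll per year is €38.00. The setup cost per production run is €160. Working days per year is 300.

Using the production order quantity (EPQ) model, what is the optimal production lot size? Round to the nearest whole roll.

Daily demand d = 16,500/300 = 55.000; p = 302; 1 − d/p = 0.81788
EPQ = √(2DS / (H(1 − d/p)))
    = √(2 × 16,500 × 160 / (38 × 0.81788)) ≈ 412.17

412 rolls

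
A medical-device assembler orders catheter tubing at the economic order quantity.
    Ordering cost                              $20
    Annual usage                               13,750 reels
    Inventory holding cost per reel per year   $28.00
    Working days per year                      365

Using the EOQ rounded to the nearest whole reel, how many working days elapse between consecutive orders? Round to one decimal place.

2DS/H = 2·13,750·20/28 = 19,642.86
EOQ = √19,642.86 ≈ 140.15 → Q = 140 reels
Cycle time = (working days × Q)/D = (365 × 140) / 13,750 = 3.716 days

3.7 days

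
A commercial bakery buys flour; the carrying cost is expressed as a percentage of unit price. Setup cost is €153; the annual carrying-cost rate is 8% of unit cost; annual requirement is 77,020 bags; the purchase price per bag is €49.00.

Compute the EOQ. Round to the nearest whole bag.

2,452 bags

Carrying cost H = €49 × 8% = €3.9200/bag/yr
EOQ = √(2DS/H) = √(2 × 77,020 × 153 / 3.92)
    = √(6,012,275.51) ≈ 2,451.99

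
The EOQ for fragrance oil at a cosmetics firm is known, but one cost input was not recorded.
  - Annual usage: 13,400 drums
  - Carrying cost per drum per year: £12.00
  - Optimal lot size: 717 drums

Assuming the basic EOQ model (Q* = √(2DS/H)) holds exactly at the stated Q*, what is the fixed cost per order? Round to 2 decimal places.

EOQ relation: Q² = 2DS/H, so rearrange for the unknown.
S = Q²H / (2D) = 717² × 12 / (2 × 13,400) = 230.1891

£230.19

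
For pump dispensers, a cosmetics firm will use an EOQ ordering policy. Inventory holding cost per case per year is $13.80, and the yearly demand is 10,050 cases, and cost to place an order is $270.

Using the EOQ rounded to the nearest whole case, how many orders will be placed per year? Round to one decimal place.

16.0 orders per year

2DS/H = 2·10,050·270/13.8 = 393,260.87
EOQ = √393,260.87 ≈ 627.11 → Q = 627
Orders per year = D/Q = 10,050 / 627 = 16.029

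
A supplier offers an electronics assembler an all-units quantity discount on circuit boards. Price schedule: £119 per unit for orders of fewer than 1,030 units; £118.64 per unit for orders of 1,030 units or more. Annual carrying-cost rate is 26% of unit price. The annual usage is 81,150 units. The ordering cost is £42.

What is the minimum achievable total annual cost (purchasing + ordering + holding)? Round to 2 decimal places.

£9,646,830.93

H₁ = 26%×£119 = £30.9400;  H₂ = 26%×£118.64 = £30.8464
EOQ₁ = √(2×81,150×42/30.9400) = 469.38  (< 1,030, feasible at tier 1)
EOQ₂ = √(2×81,150×42/30.8464) = 470.09  (< 1,030 → use Q = 1,030 at tier-2 price)
TC(tier 1 (EOQ₁), Q≈469.4) = £9,671,372.59
TC(tier 2, Q≈1,030.0) = £9,646,830.93
Minimum at tier 2: £9,646,830.93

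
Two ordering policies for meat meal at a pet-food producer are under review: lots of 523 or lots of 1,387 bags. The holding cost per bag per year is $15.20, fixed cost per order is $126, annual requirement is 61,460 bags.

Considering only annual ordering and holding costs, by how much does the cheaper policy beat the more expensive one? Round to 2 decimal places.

Annual cost at Q: ordering D·S/Q plus holding Q·H/2.
TC(523) = (61,460/523)×126 + (523/2)×15.2 = $18,781.61
TC(1,387) = (61,460/1,387)×126 + (1,387/2)×15.2 = $16,124.44
Lots of 1,387 are cheaper by $2,657.16.

$2,657.16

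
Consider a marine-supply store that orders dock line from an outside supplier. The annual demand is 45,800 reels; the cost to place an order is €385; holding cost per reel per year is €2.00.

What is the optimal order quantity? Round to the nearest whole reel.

Q* = √(2·D·S / H) = √(2·45,800·385 / 2) = √17,633,000.0 ≈ 4,199.17

4,199 reels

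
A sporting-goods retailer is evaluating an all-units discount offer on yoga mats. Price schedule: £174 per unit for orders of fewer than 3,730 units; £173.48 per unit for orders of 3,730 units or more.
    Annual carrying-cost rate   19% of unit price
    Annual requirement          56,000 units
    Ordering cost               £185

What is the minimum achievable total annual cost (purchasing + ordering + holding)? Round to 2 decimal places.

H₁ = 19%×£174 = £33.0600;  H₂ = 19%×£173.48 = £32.9612
EOQ₁ = √(2×56,000×185/33.0600) = 791.67  (< 3,730, feasible at tier 1)
EOQ₂ = √(2×56,000×185/32.9612) = 792.85  (< 3,730 → use Q = 3,730 at tier-2 price)
TC(tier 1 (EOQ₁), Q≈791.7) = £9,770,172.57
TC(tier 2, Q≈3,730.0) = £9,779,130.12
Minimum at tier 1 (EOQ₁): £9,770,172.57

£9,770,172.57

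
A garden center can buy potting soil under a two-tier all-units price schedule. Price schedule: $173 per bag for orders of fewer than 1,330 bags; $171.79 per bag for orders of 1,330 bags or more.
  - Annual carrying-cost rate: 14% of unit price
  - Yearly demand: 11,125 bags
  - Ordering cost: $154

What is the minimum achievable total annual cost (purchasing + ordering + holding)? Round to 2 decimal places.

$1,928,445.56

H₁ = 14%×$173 = $24.2200;  H₂ = 14%×$171.79 = $24.0506
EOQ₁ = √(2×11,125×154/24.2200) = 376.13  (< 1,330, feasible at tier 1)
EOQ₂ = √(2×11,125×154/24.0506) = 377.45  (< 1,330 → use Q = 1,330 at tier-2 price)
TC(tier 1 (EOQ₁), Q≈376.1) = $1,933,734.88
TC(tier 2, Q≈1,330.0) = $1,928,445.56
Minimum at tier 2: $1,928,445.56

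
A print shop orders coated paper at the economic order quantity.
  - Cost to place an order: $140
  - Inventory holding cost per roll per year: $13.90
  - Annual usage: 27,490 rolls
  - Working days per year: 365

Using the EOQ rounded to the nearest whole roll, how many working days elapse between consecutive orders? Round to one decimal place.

Optimal lot size Q* = (2 × 27,490 × $140 / $13.9)^½ ≈ 744.15 → Q = 744 rolls
T = Q/D × 365 days = 744/27,490 × 365 = 9.879 days

9.9 days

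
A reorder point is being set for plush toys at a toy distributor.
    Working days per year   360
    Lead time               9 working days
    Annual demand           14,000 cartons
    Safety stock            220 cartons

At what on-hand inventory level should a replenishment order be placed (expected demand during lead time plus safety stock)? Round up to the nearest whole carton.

Daily demand d = 14,000 / 360 = 38.889 cartons/day
Demand during lead time = 38.889 × 9 = 350.00
Reorder point = 350.00 + 220 = 570.00 → round up

570 cartons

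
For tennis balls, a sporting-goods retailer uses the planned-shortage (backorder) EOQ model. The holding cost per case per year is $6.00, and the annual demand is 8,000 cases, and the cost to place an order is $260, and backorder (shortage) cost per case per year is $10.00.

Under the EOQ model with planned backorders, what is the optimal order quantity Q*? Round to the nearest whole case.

1,053 cases

Q* = √(2DS/H) · √((H + b)/b)
   = √(2 × 8,000 × 260 / 6) · √((6 + 10) / 10)
   = 832.666 × 1.2649 ≈ 1,053.25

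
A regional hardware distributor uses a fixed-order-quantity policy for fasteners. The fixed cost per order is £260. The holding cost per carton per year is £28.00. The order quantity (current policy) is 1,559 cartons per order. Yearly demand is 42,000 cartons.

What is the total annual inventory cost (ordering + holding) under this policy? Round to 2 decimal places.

£28,830.49

Annual ordering cost = (D/Q)·S = (42,000/1,559) × 260 = £7,004.49
Annual holding cost  = (Q/2)·H = (1,559/2) × 28 = £21,826.00
Total = £7,004.49 + £21,826.00 = £28,830.49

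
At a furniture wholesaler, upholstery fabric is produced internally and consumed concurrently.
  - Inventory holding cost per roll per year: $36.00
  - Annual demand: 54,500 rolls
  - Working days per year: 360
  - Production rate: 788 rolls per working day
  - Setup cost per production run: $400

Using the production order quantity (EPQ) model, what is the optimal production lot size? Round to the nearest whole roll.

1,224 rolls

Daily demand d = 54,500/360 = 151.389; p = 788; 1 − d/p = 0.80788
EPQ = √(2DS / (H(1 − d/p)))
    = √(2 × 54,500 × 400 / (36 × 0.80788)) ≈ 1,224.38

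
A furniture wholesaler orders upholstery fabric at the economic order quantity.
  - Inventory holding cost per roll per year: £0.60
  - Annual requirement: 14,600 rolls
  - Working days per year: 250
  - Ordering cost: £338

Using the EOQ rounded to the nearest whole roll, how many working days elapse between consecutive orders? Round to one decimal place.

Optimal lot size Q* = (2 × 14,600 × £338 / £0.6)^½ ≈ 4,055.78 → Q = 4,056 rolls
Cycle time = (working days × Q)/D = (250 × 4,056) / 14,600 = 69.452 days

69.5 days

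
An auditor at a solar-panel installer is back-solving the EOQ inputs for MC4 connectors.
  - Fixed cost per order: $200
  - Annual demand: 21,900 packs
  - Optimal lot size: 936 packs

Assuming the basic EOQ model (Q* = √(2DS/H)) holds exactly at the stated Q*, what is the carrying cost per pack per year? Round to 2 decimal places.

$10.00

Since Q* = (2DS/H)^½, squaring gives Q*²·H = 2DS.
H = 2DS / Q² = 2 × 21,900 × 200 / 936² = 9.9989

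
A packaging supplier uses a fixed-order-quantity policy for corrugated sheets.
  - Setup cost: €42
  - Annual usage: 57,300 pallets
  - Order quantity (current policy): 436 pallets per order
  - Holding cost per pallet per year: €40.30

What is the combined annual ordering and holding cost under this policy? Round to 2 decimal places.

€14,305.12

Orders/yr = 57,300/436 = 131.422; ordering cost = 131.422 × €42 = €5,519.72
Average inventory = 436/2 = 218; holding cost = 218 × €40.3 = €8,785.40
Total = €5,519.72 + €8,785.40 = €14,305.12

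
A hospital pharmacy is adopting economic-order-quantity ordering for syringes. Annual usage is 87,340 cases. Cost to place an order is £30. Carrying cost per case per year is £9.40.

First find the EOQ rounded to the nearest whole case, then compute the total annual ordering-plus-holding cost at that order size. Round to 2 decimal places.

£7,018.53

Q* = √(2·D·S / H) = √(2·87,340·30 / 9.4) = √557,489.4 ≈ 746.65 → Q = 747 cases
Annual ordering cost = (D/Q)·S = (87,340/747) × 30 = £3,507.63
Annual holding cost  = (Q/2)·H = (747/2) × 9.4 = £3,510.90
Total = £3,507.63 + £3,510.90 = £7,018.53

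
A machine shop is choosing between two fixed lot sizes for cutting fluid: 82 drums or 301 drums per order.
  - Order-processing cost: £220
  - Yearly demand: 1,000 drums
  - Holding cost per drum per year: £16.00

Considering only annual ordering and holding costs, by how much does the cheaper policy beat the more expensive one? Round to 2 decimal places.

£200.03

TC(Q) = (D/Q)S + (Q/2)H
TC(82) = (1,000/82)×220 + (82/2)×16 = £3,338.93
TC(301) = (1,000/301)×220 + (301/2)×16 = £3,138.90
Lots of 301 are cheaper by £200.03.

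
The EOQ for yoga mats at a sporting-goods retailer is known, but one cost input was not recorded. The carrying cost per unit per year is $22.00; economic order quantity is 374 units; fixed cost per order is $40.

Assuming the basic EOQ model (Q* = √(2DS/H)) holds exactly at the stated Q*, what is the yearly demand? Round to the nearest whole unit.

38,466 units per year

Since Q* = (2DS/H)^½, squaring gives Q*²·H = 2DS.
D = Q²H / (2S) = 374² × 22 / (2 × 40) = 38,465.90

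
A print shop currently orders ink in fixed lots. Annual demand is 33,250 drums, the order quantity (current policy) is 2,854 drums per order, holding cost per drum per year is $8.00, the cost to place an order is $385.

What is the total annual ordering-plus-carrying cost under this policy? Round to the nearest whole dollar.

$15,901

Annual ordering cost = (D/Q)·S = (33,250/2,854) × 385 = $4,485.37
Annual holding cost  = (Q/2)·H = (2,854/2) × 8 = $11,416.00
Total = $4,485.37 + $11,416.00 = $15,901.37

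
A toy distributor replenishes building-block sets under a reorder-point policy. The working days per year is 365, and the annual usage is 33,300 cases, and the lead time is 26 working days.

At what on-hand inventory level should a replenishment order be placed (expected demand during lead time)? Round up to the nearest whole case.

Daily demand d = 33,300 / 365 = 91.233 cases/day
Demand during lead time = 91.233 × 26 = 2,372.05
Reorder point = 2,372.05 → round up

2,373 cases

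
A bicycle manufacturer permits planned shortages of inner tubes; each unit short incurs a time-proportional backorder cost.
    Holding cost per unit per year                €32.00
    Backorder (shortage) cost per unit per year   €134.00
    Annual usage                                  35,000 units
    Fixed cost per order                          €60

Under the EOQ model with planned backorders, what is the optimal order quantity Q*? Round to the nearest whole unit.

Basic EOQ = √(2·35,000·60/32) = 362.284
Backorder adjustment √((H+b)/b) = √((32+134)/134) = 1.1130
Q* = 362.284 × 1.1130 ≈ 403.23

403 units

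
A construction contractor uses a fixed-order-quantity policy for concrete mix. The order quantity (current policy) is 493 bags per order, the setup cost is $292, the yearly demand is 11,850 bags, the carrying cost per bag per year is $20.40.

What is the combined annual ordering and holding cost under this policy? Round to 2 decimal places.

Ordering: D/Q × S = 11,850/493 × $292 = $7,018.66
Holding:  Q/2 × H = 493/2 × $20.4 = $5,028.60
Total = $7,018.66 + $5,028.60 = $12,047.26

$12,047.26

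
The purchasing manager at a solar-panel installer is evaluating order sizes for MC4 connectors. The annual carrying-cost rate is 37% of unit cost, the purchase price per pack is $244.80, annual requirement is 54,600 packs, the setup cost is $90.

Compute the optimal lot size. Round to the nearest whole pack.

Holding cost per pack per year: H = 37% × $244.8 = $90.5760
2DS/H = 2·54,600·90/90.576 = 108,505.56
EOQ = √108,505.56 ≈ 329.40

329 packs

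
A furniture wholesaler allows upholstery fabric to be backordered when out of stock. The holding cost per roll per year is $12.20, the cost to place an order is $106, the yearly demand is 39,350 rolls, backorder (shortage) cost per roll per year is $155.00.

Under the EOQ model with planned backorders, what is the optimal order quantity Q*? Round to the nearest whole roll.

Q* = √(2DS/H) · √((H + b)/b)
   = √(2 × 39,350 × 106 / 12.2) · √((12.2 + 155) / 155)
   = 826.914 × 1.0386 ≈ 858.84

859 rolls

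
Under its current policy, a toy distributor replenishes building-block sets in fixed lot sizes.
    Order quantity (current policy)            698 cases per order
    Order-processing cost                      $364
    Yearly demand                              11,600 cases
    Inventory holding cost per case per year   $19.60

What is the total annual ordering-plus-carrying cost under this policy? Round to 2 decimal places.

Ordering: D/Q × S = 11,600/698 × $364 = $6,049.28
Holding:  Q/2 × H = 698/2 × $19.6 = $6,840.40
Total = $6,049.28 + $6,840.40 = $12,889.68

$12,889.68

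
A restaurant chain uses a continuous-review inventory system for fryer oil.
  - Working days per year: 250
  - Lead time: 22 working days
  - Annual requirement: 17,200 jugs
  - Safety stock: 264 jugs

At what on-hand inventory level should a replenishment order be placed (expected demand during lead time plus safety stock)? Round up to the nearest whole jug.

1,778 jugs

Daily demand d = 17,200 / 250 = 68.800 jugs/day
Demand during lead time = 68.800 × 22 = 1,513.60
Reorder point = 1,513.60 + 264 = 1,777.60 → round up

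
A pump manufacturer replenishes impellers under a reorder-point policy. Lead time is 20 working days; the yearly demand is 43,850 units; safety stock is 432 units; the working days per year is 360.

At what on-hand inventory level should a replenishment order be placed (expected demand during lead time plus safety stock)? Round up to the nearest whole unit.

2,869 units

Daily demand d = 43,850 / 360 = 121.806 units/day
Demand during lead time = 121.806 × 20 = 2,436.11
Reorder point = 2,436.11 + 432 = 2,868.11 → round up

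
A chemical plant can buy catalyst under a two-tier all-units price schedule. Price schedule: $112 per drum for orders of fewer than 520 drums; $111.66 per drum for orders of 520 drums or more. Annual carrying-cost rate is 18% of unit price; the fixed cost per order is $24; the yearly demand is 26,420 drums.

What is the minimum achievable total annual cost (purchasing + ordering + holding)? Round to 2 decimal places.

H₁ = 18%×$112 = $20.1600;  H₂ = 18%×$111.66 = $20.0988
EOQ₁ = √(2×26,420×24/20.1600) = 250.81  (< 520, feasible at tier 1)
EOQ₂ = √(2×26,420×24/20.0988) = 251.19  (< 520 → use Q = 520 at tier-2 price)
TC(tier 1 (EOQ₁), Q≈250.8) = $2,964,096.29
TC(tier 2, Q≈520.0) = $2,956,502.27
Minimum at tier 2: $2,956,502.27

$2,956,502.27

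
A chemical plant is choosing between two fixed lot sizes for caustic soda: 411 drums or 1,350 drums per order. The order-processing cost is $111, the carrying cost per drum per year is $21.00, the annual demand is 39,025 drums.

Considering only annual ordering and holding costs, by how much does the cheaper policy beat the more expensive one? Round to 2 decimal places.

Annual cost at Q: ordering D·S/Q plus holding Q·H/2.
TC(411) = (39,025/411)×111 + (411/2)×21 = $14,855.10
TC(1,350) = (39,025/1,350)×111 + (1,350/2)×21 = $17,383.72
Lots of 411 are cheaper by $2,528.62.

$2,528.62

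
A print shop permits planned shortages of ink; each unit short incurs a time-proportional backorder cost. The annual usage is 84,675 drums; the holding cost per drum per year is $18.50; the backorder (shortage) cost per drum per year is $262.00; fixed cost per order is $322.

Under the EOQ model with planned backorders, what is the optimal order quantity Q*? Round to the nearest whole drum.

1,776 drums

Q* = √(2DS/H) · √((H + b)/b)
   = √(2 × 84,675 × 322 / 18.5) · √((18.5 + 262) / 262)
   = 1,716.859 × 1.0347 ≈ 1,776.44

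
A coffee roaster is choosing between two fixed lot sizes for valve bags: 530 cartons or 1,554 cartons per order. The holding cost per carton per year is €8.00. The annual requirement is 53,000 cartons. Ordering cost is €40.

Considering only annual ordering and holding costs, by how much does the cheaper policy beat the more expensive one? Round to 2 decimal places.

€1,460.22

TC(Q) = (D/Q)S + (Q/2)H
TC(530) = (53,000/530)×40 + (530/2)×8 = €6,120.00
TC(1,554) = (53,000/1,554)×40 + (1,554/2)×8 = €7,580.22
Lots of 530 are cheaper by €1,460.22.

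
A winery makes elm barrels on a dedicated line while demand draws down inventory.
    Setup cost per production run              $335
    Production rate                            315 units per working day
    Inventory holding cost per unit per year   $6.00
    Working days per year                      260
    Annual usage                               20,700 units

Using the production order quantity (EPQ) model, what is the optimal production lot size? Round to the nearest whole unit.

1,759 units

Daily demand d = 20,700/260 = 79.615; p = 315; 1 − d/p = 0.74725
EPQ = √(2DS / (H(1 − d/p)))
    = √(2 × 20,700 × 335 / (6 × 0.74725)) ≈ 1,758.79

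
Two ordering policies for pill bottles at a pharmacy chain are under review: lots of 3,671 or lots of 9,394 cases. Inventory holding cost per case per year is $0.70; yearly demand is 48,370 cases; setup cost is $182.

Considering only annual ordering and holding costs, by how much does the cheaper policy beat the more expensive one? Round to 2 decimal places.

$542.10

Annual cost at Q: ordering D·S/Q plus holding Q·H/2.
TC(3,671) = (48,370/3,671)×182 + (3,671/2)×0.7 = $3,682.93
TC(9,394) = (48,370/9,394)×182 + (9,394/2)×0.7 = $4,225.02
Cheaper: Q = 3,671.  Difference = $542.10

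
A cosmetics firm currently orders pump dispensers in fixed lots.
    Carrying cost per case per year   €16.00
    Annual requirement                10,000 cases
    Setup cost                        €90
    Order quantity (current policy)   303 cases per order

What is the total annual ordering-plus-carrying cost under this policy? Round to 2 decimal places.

Orders/yr = 10,000/303 = 33.003; ordering cost = 33.003 × €90 = €2,970.30
Average inventory = 303/2 = 151.5; holding cost = 151.5 × €16 = €2,424.00
Total = €2,970.30 + €2,424.00 = €5,394.30

€5,394.30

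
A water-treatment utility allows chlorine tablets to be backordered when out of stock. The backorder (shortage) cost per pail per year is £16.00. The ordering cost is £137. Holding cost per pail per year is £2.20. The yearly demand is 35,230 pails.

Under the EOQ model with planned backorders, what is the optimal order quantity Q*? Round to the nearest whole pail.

Basic EOQ = √(2·35,230·137/2.2) = 2,094.692
Backorder adjustment √((H+b)/b) = √((2.2+16)/16) = 1.0665
Q* = 2,094.692 × 1.0665 ≈ 2,234.07

2,234 pails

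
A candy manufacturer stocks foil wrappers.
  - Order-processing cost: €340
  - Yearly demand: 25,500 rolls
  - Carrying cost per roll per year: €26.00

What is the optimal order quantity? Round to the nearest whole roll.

Q* = √(2·D·S / H) = √(2·25,500·340 / 26) = √666,923.1 ≈ 816.65

817 rolls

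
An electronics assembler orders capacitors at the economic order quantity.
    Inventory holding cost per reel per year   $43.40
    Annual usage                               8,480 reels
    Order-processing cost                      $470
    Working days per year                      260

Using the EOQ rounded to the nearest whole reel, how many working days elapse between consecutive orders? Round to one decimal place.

13.2 days

EOQ = √(2DS/H) = √(2 × 8,480 × 470 / 43.4)
    = √(183,668.20) ≈ 428.57 → Q = 429 reels
T = Q/D × 260 days = 429/8,480 × 260 = 13.153 days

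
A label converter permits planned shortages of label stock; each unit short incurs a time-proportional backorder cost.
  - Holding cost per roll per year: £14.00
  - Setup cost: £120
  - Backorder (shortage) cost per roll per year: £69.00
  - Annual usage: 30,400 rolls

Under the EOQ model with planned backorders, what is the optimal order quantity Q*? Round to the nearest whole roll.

Q* = √(2DS/H) · √((H + b)/b)
   = √(2 × 30,400 × 120 / 14) · √((14 + 69) / 69)
   = 721.902 × 1.0968 ≈ 791.76

792 rolls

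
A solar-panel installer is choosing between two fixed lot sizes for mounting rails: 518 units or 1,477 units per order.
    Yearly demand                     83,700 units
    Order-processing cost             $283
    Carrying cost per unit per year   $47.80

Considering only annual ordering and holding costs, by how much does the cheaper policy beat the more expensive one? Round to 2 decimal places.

$6,770.59

Annual cost at Q: ordering D·S/Q plus holding Q·H/2.
TC(518) = (83,700/518)×283 + (518/2)×47.8 = $58,108.19
TC(1,477) = (83,700/1,477)×283 + (1,477/2)×47.8 = $51,337.61
|ΔTC| = |$58,108.19 − $51,337.61| = $6,770.59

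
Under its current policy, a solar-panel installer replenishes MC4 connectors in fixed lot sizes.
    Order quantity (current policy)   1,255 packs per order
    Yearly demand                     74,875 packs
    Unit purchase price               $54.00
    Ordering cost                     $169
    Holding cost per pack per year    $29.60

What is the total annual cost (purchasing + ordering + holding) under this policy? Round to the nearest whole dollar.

Orders/yr = 74,875/1,255 = 59.661; ordering cost = 59.661 × $169 = $10,082.77
Average inventory = 1,255/2 = 627.5; holding cost = 627.5 × $29.6 = $18,574.00
Purchase cost = D·C = 74,875 × 54 = $4,043,250.00
Total = $10,082.77 + $18,574.00 + $4,043,250.00 = $4,071,906.77

$4,071,907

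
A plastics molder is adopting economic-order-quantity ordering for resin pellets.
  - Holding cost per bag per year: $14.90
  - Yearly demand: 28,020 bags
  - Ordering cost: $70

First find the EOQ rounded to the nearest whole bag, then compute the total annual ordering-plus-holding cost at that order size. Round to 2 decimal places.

2DS/H = 2·28,020·70/14.9 = 263,275.17
EOQ = √263,275.17 ≈ 513.10 → Q = 513 bags
Ordering: D/Q × S = 28,020/513 × $70 = $3,823.39
Holding:  Q/2 × H = 513/2 × $14.9 = $3,821.85
Total = $3,823.39 + $3,821.85 = $7,645.24

$7,645.24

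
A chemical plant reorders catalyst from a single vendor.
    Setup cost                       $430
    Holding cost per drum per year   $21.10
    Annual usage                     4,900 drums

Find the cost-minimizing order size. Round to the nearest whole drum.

Optimal lot size Q* = (2 × 4,900 × $430 / $21.1)^½ ≈ 446.90

447 drums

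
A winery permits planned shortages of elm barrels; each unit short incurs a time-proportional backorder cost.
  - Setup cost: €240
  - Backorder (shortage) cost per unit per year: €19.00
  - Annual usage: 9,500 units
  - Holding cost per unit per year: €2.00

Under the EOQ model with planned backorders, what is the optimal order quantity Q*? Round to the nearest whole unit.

1,587 units

Basic EOQ = √(2·9,500·240/2) = 1,509.967
Backorder adjustment √((H+b)/b) = √((2+19)/19) = 1.0513
Q* = 1,509.967 × 1.0513 ≈ 1,587.45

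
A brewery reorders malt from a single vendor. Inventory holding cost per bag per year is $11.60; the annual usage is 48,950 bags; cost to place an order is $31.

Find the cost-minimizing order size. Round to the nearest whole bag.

EOQ = √(2DS/H) = √(2 × 48,950 × 31 / 11.6)
    = √(261,629.31) ≈ 511.50

511 bags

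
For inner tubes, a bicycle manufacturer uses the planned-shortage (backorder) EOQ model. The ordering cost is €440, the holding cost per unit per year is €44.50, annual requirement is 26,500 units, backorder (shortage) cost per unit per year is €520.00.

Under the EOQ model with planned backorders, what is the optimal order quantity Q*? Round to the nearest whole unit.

754 units

Q* = √(2DS/H) · √((H + b)/b)
   = √(2 × 26,500 × 440 / 44.5) · √((44.5 + 520) / 520)
   = 723.909 × 1.0419 ≈ 754.25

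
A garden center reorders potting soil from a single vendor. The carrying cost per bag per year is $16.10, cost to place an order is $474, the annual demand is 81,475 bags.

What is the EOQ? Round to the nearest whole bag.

EOQ = √(2DS/H) = √(2 × 81,475 × 474 / 16.1)
    = √(4,797,409.94) ≈ 2,190.30

2,190 bags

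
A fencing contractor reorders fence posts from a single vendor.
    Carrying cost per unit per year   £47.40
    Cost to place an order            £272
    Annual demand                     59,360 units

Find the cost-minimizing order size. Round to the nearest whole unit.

2DS/H = 2·59,360·272/47.4 = 681,262.45
EOQ = √681,262.45 ≈ 825.39

825 units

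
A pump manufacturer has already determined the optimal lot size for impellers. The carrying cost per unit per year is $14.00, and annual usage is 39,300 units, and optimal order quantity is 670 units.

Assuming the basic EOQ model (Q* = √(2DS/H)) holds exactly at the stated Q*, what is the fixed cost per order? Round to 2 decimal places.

EOQ relation: Q² = 2DS/H, so rearrange for the unknown.
S = Q²H / (2D) = 670² × 14 / (2 × 39,300) = 79.9567

$79.96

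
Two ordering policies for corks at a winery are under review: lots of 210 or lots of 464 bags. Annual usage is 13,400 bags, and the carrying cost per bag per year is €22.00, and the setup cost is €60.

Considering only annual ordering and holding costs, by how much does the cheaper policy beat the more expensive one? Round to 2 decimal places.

€698.19

For each Q, cost = (D/Q)·S + (Q/2)·H.
TC(210) = (13,400/210)×60 + (210/2)×22 = €6,138.57
TC(464) = (13,400/464)×60 + (464/2)×22 = €6,836.76
Cheaper: Q = 210.  Difference = €698.19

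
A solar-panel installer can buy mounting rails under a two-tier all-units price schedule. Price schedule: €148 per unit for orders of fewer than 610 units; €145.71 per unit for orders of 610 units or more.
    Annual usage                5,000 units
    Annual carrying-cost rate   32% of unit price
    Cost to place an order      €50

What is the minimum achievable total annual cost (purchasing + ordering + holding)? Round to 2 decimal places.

H₁ = 32%×€148 = €47.3600;  H₂ = 32%×€145.71 = €46.6272
EOQ₁ = √(2×5,000×50/47.3600) = 102.75  (< 610, feasible at tier 1)
EOQ₂ = √(2×5,000×50/46.6272) = 103.55  (< 610 → use Q = 610 at tier-2 price)
TC(tier 1 (EOQ₁), Q≈102.7) = €744,866.21
TC(tier 2, Q≈610.0) = €743,181.13
Minimum at tier 2: €743,181.13

€743,181.13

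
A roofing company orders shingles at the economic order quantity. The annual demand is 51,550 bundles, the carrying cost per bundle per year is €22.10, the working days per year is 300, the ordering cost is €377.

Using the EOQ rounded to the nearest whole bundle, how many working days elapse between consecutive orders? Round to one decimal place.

Optimal lot size Q* = (2 × 51,550 × €377 / €22.1)^½ ≈ 1,326.18 → Q = 1,326 bundles
Days between orders = 300 / (D/Q) = 300 / 38.876 ≈ 7.717

7.7 days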